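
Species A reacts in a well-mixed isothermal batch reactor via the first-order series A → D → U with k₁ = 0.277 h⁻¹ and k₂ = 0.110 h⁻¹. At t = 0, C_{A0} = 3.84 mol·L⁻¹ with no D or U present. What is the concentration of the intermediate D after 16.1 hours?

Solving the coupled first-order balances gives C_D(t) = [k₁/(k₂−k₁)]·C_{A0}·(e^(−k₁t) − e^(−k₂t)).
e^(−k₁t) = e^(−0.277×16.1) = e^(−4.460) = 0.01157; e^(−k₂t) = e^(−1.771) = 0.1702.
C_D = 0.277×3.84/(0.110−0.277) × (0.01157−0.1702) = (-6.369)×(-0.1586) = 1.010 mol·L⁻¹.

1.01 mol·L⁻¹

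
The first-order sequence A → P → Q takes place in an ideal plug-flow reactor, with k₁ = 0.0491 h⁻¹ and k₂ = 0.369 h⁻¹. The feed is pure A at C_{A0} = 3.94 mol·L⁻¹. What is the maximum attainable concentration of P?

At the optimum, C_{P,max}/C_{A0} = (k₁/k₂)^[k₂/(k₂−k₁)].
= (0.0491/0.369)^(0.369/(0.369−0.0491)) = (0.1331)^(1.153) = 0.09764.
C_{P,max} = 0.09764×3.94 = 0.385 mol·L⁻¹.

0.385 mol·L⁻¹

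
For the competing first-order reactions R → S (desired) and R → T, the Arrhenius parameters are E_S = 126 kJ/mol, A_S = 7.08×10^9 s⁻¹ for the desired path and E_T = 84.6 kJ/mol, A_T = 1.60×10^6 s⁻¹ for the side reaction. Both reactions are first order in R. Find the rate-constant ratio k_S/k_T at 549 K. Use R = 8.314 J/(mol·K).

k_S/k_T = (A_S/A_T)·exp[−(E_S−E_T)/(RT)] = (A_S/A_T)·exp[(E_T−E_S)/(RT)].
(E_T−E_S)/(RT) = (84.6−126)×10³/(8.314×549) = -41400/4564 = -9.070.
k_S/k_T = (7.08×10^9/1.60×10^6)·exp(-9.070) = 4425 × 1.150×10^-4 = 0.509.

0.509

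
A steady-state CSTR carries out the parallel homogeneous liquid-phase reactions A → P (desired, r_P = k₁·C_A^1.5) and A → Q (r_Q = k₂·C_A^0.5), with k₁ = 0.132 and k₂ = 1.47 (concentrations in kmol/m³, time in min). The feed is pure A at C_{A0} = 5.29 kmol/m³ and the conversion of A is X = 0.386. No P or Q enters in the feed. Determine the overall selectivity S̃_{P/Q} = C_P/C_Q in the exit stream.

Exit C_A = C_{A0}(1−X) = 5.29×0.614 = 3.248 kmol/m³.
In a CSTR the entire volume is at exit conditions, so r_P = 0.132×3.248^1.5 = 0.7727 and r_Q = 1.47×3.248^0.5 = 2.649.
Overall selectivity = C_P/C_Q = r_Pτ/(r_Qτ) = r_P/r_Q = 0.292.

0.292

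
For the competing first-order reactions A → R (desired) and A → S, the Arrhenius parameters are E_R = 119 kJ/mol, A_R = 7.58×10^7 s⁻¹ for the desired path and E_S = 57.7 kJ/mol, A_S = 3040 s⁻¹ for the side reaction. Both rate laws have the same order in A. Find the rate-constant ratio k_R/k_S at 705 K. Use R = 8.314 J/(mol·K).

With equal orders, S_{R/S} = k_R/k_S = (A_R/A_S)·exp[(E_S−E_R)/(RT)].
(E_S−E_R)/(RT) = (57.7−119)×10³/(8.314×705) = -61300/5861 = -10.46.
k_R/k_S = (7.58×10^7/3040)·exp(-10.46) = 24934 × 2.871×10^-5 = 0.716.

0.716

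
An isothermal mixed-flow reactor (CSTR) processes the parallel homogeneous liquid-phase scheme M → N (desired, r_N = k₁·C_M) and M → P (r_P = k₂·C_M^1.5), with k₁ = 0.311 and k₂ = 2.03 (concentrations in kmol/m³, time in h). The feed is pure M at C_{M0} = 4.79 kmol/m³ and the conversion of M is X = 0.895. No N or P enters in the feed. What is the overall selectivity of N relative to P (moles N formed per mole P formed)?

Exit C_M = C_{M0}(1−X) = 4.79×0.105 = 0.5029 kmol/m³.
Rates in a CSTR are evaluated at the outlet concentration: r_N = 0.311×0.5029 = 0.1564, r_P = 2.03×0.5029^1.5 = 0.7241.
Overall selectivity = C_N/C_P = r_Nτ/(r_Pτ) = r_N/r_P = 0.216.

0.216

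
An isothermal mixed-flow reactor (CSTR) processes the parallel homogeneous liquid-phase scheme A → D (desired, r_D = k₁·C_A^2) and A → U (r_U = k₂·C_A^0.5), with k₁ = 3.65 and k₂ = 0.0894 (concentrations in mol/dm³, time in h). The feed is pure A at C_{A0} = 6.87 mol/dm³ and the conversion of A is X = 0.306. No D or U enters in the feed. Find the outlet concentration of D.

2.10 mol/dm³

Exit C_A = C_{A0}(1−X) = 6.87×0.694 = 4.768 mol/dm³.
A CSTR operates uniformly at the exit composition, giving r_D = 82.97 and r_U = 0.1952 (each k·C_A^n at C_A = 4.768).
Fraction of consumed A going to D: r_D/(r_D+r_U) = 0.9977.
C_D = 0.9977·C_{A0}·X = 0.9977×6.87×0.306 = 2.10 mol/dm³.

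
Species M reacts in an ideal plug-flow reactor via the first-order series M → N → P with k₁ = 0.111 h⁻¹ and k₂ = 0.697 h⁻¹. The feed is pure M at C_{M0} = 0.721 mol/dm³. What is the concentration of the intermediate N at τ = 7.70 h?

0.0575 mol/dm³

For first-order series with pure M initially, C_N(τ) = k₁C_{M0}/(k₂−k₁)·(e^(−k₁τ) − e^(−k₂τ)).
e^(−k₁τ) = e^(−0.111×7.70) = e^(−0.8547) = 0.4254; e^(−k₂τ) = e^(−5.367) = 0.004669.
C_N = 0.111×0.721/(0.697−0.111) × (0.4254−0.004669) = 0.1366×0.4207 = 0.05746 mol/dm³.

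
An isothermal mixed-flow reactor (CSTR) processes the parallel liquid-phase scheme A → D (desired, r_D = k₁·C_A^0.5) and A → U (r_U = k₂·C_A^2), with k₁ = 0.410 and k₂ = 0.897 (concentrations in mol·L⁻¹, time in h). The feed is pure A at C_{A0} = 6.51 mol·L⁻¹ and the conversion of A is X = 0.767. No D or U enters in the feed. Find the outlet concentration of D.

Exit C_A = C_{A0}(1−X) = 6.51×0.233 = 1.517 mol·L⁻¹.
In a CSTR the entire volume is at exit conditions, so r_D = 0.410×1.517^0.5 = 0.5050 and r_U = 0.897×1.517^2 = 2.064.
Fraction of consumed A going to D: r_D/(r_D+r_U) = 0.1966.
C_D = 0.1966·C_{A0}·X = 0.1966×6.51×0.767 = 0.982 mol·L⁻¹.

0.982 mol·L⁻¹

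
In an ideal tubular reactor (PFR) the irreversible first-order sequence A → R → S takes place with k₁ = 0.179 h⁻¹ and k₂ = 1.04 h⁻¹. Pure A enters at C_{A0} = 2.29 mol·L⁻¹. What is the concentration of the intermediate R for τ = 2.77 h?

For first-order series with pure A initially, C_R(τ) = k₁C_{A0}/(k₂−k₁)·(e^(−k₁τ) − e^(−k₂τ)).
e^(−k₁τ) = e^(−0.179×2.77) = e^(−0.4958) = 0.6091; e^(−k₂τ) = e^(−2.881) = 0.05609.
C_R = 0.179×2.29/(1.04−0.179) × (0.6091−0.05609) = 0.4761×0.5530 = 0.2633 mol·L⁻¹.

0.263 mol·L⁻¹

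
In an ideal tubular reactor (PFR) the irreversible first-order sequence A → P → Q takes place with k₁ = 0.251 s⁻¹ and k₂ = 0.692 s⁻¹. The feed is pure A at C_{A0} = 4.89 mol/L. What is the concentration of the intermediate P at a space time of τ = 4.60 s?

For first-order series with pure A initially, C_P(τ) = k₁C_{A0}/(k₂−k₁)·(e^(−k₁τ) − e^(−k₂τ)).
e^(−k₁τ) = e^(−0.251×4.60) = e^(−1.155) = 0.3152; e^(−k₂τ) = e^(−3.183) = 0.04145.
C_P = 0.251×4.89/(0.692−0.251) × (0.3152−0.04145) = 2.783×0.2737 = 0.7618 mol/L.

0.762 mol/L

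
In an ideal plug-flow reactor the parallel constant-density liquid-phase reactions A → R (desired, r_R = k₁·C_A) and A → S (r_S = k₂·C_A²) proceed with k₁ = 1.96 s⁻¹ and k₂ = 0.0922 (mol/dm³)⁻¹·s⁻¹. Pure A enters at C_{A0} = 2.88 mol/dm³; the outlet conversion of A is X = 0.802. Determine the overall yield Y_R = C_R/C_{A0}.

C_A = C_{A0}(1−X) = 0.5702 mol/dm³.
Along a PFR/batch, dC_R/dC_A = −r_R/(r_R+r_S) = −k₁/(k₁+k₂·C_A).
Integrating from C_{A0} to C_A: C_R = (1.96/0.0922)·ln[(1.96+0.0922·2.88)/(1.96+0.0922·0.570)] = 21.26·ln(2.226/2.013) = 2.138 mol/dm³.
Y_R = C_R/C_{A0} = 2.138/2.88 = 0.742.

0.742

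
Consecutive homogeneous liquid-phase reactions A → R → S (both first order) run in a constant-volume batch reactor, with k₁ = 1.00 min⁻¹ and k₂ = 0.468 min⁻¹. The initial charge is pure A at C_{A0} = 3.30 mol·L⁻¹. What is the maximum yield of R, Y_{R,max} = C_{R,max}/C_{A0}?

0.513

Evaluating C_R at t_opt = ln(k₂/k₁)/(k₂−k₁) gives C_{R,max}/C_{A0} = (k₁/k₂)^[k₂/(k₂−k₁)].
= (1.00/0.468)^(0.468/(0.468−1.00)) = (2.137)^(-0.8797) = 0.5128.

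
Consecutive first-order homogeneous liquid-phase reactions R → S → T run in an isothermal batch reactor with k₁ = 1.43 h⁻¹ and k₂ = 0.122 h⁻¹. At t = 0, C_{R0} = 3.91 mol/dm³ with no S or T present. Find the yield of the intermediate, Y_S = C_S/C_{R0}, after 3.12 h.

For first-order series with pure R initially, C_S(t) = k₁C_{R0}/(k₂−k₁)·(e^(−k₁t) − e^(−k₂t)).
e^(−k₁t) = e^(−1.43×3.12) = e^(−4.462) = 0.01154; e^(−k₂t) = e^(−0.3806) = 0.6834.
C_S = 1.43×3.91/(0.122−1.43) × (0.01154−0.6834) = (-4.275)×(-0.6719) = 2.872 mol/dm³.
Y_S = C_S/C_{R0} = 2.872/3.91 = 0.735.

0.735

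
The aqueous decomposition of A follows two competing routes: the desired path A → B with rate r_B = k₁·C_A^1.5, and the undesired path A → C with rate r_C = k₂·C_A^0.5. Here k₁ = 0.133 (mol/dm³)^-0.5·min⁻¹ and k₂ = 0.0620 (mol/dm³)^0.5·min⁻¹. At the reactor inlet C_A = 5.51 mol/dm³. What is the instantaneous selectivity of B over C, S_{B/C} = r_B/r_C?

S_{B/C} = r_B/r_C = (k₁·C_A^1.5)/(k₂·C_A^0.5) = (k₁/k₂)·C_A.
= (0.133×5.510^1.5) / (0.0620×5.510^0.5) = 1.720/0.1455 = 11.8.

11.8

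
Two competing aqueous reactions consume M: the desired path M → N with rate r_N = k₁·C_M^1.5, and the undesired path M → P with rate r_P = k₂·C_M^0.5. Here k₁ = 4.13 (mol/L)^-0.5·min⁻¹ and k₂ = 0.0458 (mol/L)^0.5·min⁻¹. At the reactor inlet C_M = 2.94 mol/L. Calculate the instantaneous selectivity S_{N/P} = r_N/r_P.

S_{N/P} = r_N/r_P = (k₁·C_M^1.5)/(k₂·C_M^0.5) = (k₁/k₂)·C_M.
= (4.13×2.940^1.5) / (0.0458×2.940^0.5) = 20.82/0.07853 = 265.
Since the desired path is higher order in M, keeping C_M high (PFR or concentrated feed) favours N.

265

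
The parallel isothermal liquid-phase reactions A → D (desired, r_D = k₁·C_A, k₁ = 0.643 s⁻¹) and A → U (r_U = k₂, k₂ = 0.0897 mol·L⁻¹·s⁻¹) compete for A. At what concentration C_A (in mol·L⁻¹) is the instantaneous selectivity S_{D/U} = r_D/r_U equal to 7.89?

1.10 mol·L⁻¹

S_{D/U} = (k₁/k₂)·C_A ⇒ C_A = S·k₂/k₁.
= 7.89×0.0897/0.643 = 1.10 mol·L⁻¹.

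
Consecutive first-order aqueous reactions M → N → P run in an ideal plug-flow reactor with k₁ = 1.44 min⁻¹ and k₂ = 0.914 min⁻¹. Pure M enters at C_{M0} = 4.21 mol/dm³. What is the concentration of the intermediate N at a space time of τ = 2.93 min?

For first-order series with pure M initially, C_N(τ) = k₁C_{M0}/(k₂−k₁)·(e^(−k₁τ) − e^(−k₂τ)).
e^(−k₁τ) = e^(−1.44×2.93) = e^(−4.219) = 0.01471; e^(−k₂τ) = e^(−2.678) = 0.06870.
C_N = 1.44×4.21/(0.914−1.44) × (0.01471−0.06870) = (-11.53)×(-0.05399) = 0.6222 mol/dm³.

0.622 mol/dm³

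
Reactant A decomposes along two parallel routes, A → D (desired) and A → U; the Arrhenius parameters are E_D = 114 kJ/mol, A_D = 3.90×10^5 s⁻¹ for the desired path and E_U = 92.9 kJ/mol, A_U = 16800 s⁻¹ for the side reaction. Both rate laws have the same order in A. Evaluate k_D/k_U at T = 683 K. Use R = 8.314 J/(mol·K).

0.565

With equal orders, S_{D/U} = k_D/k_U = (A_D/A_U)·exp[(E_U−E_D)/(RT)].
(E_U−E_D)/(RT) = (92.9−114)×10³/(8.314×683) = -21100/5678 = -3.716.
k_D/k_U = (3.90×10^5/16800)·exp(-3.716) = 23.21 × 0.02434 = 0.565.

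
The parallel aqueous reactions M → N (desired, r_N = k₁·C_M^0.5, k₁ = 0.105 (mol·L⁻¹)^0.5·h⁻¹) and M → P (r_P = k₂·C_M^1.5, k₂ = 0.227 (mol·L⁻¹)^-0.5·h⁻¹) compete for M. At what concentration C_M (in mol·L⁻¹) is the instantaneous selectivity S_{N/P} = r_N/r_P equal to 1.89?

0.245 mol·L⁻¹

S_{N/P} = (k₁/k₂)·C_M⁻¹ ⇒ C_M = (S·k₂/k₁)^(-1).
= (1.89×0.227/0.105)^(-1) = (4.086)^(-1) = 0.245 mol·L⁻¹.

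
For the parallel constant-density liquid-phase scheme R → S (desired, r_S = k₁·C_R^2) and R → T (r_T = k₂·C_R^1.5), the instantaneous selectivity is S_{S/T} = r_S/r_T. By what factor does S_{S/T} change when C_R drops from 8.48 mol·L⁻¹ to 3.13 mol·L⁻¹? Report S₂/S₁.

0.608

S_{S/T} = (k₁/k₂)·C_R^0.5, so S₂/S₁ = (C_{R,2}/C_{R,1})^0.5.
= (3.13/8.48)^0.5 = (0.3691)^0.5 = 0.608.
Selectivity toward S falls as C_R falls — high-concentration operation is favoured.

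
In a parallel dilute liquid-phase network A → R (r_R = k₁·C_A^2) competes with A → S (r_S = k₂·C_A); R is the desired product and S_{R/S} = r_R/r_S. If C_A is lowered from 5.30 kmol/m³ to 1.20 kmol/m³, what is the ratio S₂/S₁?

S_{R/S} = (k₁/k₂)·C_A, so S₂/S₁ = (C_{A,2}/C_{A,1}).
= 1.20/5.30 = 0.226.

0.226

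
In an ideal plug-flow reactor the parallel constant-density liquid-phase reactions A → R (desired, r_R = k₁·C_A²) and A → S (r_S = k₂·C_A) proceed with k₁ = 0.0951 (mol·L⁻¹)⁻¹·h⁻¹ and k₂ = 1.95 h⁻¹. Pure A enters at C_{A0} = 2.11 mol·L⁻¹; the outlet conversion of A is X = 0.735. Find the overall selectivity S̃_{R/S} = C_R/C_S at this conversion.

C_A = C_{A0}(1−X) = 0.5592 mol·L⁻¹.
Along a PFR/batch, dC_S/dC_A = −r_S/(r_R+r_S) = −k₂/(k₂+k₁·C_A).
Integrating from C_{A0} to C_A: C_S = (1.95/0.0951)·ln[(1.95+0.0951·2.11)/(1.95+0.0951·0.559)] = 20.50·ln(2.151/2.003) = 1.457 mol·L⁻¹.
Then C_R = (C_{A0}−C_A) − C_S = 1.551 − 1.457 = 0.09416 mol·L⁻¹.
S̃_{R/S} = C_R/C_S = 0.09416/1.457 = 0.0646.

0.0646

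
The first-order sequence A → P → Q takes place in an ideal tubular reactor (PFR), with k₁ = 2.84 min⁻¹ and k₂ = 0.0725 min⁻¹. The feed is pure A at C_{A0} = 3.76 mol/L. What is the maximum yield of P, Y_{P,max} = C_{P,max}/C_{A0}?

For a first-order series the maximum intermediate yield is C_{P,max}/C_{A0} = (k₁/k₂)^[k₂/(k₂−k₁)].
= (2.84/0.0725)^(0.0725/(0.0725−2.84)) = (39.17)^(-0.02620) = 0.9084.

0.908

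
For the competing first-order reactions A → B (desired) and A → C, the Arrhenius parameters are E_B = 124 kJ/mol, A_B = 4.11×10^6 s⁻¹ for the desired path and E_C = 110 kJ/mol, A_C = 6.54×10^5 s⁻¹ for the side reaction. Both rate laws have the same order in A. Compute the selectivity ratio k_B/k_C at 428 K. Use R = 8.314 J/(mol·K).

Since both paths have the same order in A, the concentration cancels and S_{B/C} = k_B/k_C = (A_B/A_C)·exp[(E_C−E_B)/(RT)].
(E_C−E_B)/(RT) = (110−124)×10³/(8.314×428) = -14000/3558 = -3.934.
k_B/k_C = (4.11×10^6/6.54×10^5)·exp(-3.934) = 6.284 × 0.01956 = 0.123.
Since E_B > E_C, raising the temperature improves selectivity toward B.

0.123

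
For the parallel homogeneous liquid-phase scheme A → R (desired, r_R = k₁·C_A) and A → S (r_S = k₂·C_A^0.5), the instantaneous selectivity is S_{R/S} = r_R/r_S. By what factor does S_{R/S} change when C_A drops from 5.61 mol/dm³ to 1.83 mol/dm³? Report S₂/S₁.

0.571

S_{R/S} = (k₁/k₂)·C_A^0.5, so S₂/S₁ = (C_{A,2}/C_{A,1})^0.5.
= (1.83/5.61)^0.5 = (0.3262)^0.5 = 0.571.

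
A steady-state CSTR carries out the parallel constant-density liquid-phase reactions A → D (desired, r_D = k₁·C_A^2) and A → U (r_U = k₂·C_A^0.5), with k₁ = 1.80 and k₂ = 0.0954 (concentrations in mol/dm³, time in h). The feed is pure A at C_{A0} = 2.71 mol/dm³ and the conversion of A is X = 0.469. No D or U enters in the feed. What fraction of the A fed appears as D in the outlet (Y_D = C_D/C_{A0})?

Exit C_A = C_{A0}(1−X) = 2.71×0.531 = 1.439 mol/dm³.
In a CSTR the entire volume is at exit conditions, so r_D = 1.80×1.439^2 = 3.727 and r_U = 0.0954×1.439^0.5 = 0.1144.
Fraction of consumed A going to D: r_D/(r_D+r_U) = 0.9702.
C_D = 0.9702·C_{A0}·X = 0.9702×2.71×0.469 = 1.23 mol/dm³; Y_D = C_D/C_{A0} = 0.455.

0.455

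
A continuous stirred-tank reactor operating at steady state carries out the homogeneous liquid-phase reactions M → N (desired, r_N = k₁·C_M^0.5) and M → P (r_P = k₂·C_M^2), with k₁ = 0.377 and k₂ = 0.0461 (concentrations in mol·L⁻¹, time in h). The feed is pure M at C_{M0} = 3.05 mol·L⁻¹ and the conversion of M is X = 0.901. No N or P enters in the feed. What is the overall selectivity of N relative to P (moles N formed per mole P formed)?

49.3

Exit C_M = C_{M0}(1−X) = 3.05×0.0990 = 0.3019 mol·L⁻¹.
In a CSTR the entire volume is at exit conditions, so r_N = 0.377×0.3019^0.5 = 0.2072 and r_P = 0.0461×0.3019^2 = 0.004203.
Overall selectivity = C_N/C_P = r_Nτ/(r_Pτ) = r_N/r_P = 49.3.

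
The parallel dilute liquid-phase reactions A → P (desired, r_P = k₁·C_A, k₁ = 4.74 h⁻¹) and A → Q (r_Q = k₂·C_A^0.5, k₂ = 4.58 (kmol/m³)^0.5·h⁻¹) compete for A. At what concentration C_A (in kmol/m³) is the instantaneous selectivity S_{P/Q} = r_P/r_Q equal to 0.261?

S_{P/Q} = (k₁/k₂)·C_A^0.5 ⇒ C_A = (S·k₂/k₁)^(2).
= (0.261×4.58/4.74)^(2) = (0.2522)^(2) = 0.0636 kmol/m³.

0.0636 kmol/m³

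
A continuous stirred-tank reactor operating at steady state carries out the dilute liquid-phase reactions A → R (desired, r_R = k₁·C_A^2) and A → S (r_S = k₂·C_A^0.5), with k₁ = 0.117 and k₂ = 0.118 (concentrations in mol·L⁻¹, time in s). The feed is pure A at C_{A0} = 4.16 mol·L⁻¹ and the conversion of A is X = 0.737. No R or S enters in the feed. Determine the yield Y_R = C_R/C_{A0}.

Exit C_A = C_{A0}(1−X) = 4.16×0.263 = 1.094 mol·L⁻¹.
Rates in a CSTR are evaluated at the outlet concentration: r_R = 0.117×1.094^2 = 0.1401, r_S = 0.118×1.094^0.5 = 0.1234.
Fraction of consumed A going to R: r_R/(r_R+r_S) = 0.5315.
C_R = 0.5315·C_{A0}·X = 0.5315×4.16×0.737 = 1.63 mol·L⁻¹; Y_R = C_R/C_{A0} = 0.392.

0.392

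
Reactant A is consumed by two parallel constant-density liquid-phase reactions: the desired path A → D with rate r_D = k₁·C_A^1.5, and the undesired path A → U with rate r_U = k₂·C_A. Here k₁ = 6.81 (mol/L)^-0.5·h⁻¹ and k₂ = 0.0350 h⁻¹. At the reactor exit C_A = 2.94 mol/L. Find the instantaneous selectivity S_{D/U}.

334

S_{D/U} = r_D/r_U = (k₁·C_A^1.5)/(k₂·C_A) = (k₁/k₂)·C_A^0.5.
= (6.81×2.940^1.5) / (0.0350×2.940) = 34.33/0.1029 = 334.
Since the desired path is higher order in A, keeping C_A high (PFR or concentrated feed) favours D.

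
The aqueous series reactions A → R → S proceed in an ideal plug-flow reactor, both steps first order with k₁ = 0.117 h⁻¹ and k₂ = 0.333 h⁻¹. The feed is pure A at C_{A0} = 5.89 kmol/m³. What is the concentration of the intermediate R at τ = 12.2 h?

Solving the coupled first-order balances gives C_R(τ) = [k₁/(k₂−k₁)]·C_{A0}·(e^(−k₁τ) − e^(−k₂τ)).
e^(−k₁τ) = e^(−0.117×12.2) = e^(−1.427) = 0.2399; e^(−k₂τ) = e^(−4.063) = 0.01720.
C_R = 0.117×5.89/(0.333−0.117) × (0.2399−0.01720) = 3.190×0.2227 = 0.7106 kmol/m³.

0.711 kmol/m³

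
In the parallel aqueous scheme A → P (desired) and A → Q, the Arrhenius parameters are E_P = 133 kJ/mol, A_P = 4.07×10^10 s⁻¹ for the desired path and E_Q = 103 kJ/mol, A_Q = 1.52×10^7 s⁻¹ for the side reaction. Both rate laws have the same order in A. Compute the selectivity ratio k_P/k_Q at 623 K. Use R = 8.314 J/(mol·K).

8.17

With equal orders, S_{P/Q} = k_P/k_Q = (A_P/A_Q)·exp[(E_Q−E_P)/(RT)].
(E_Q−E_P)/(RT) = (103−133)×10³/(8.314×623) = -30000/5180 = -5.792.
k_P/k_Q = (4.07×10^10/1.52×10^7)·exp(-5.792) = 2678 × 0.003052 = 8.17.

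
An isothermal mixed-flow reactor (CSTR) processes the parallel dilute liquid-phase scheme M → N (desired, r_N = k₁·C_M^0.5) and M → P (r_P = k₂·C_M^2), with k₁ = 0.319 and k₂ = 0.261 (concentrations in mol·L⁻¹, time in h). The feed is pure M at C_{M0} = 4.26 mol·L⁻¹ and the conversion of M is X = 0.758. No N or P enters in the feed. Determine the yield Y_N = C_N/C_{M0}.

Exit C_M = C_{M0}(1−X) = 4.26×0.242 = 1.031 mol·L⁻¹.
In a CSTR the entire volume is at exit conditions, so r_N = 0.319×1.031^0.5 = 0.3239 and r_P = 0.261×1.031^2 = 0.2774.
Fraction of consumed M going to N: r_N/(r_N+r_P) = 0.5387.
C_N = 0.5387·C_{M0}·X = 0.5387×4.26×0.758 = 1.74 mol·L⁻¹; Y_N = C_N/C_{M0} = 0.408.

0.408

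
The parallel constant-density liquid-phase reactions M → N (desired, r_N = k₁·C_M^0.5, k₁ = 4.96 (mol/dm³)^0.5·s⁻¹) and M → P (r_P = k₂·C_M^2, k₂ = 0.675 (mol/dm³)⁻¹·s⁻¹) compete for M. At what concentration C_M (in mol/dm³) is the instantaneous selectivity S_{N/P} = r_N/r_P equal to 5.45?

S_{N/P} = (k₁/k₂)·C_M^-1.5 ⇒ C_M = (S·k₂/k₁)^(1/(-1.5)).
= (5.45×0.675/4.96)^(-0.6667) = (0.7417)^(-0.6667) = 1.22 mol/dm³.

1.22 mol/dm³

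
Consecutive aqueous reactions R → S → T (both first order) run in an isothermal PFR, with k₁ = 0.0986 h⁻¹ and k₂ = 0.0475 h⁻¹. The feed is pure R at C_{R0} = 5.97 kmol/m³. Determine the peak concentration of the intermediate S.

At the optimum, C_{S,max}/C_{R0} = (k₁/k₂)^[k₂/(k₂−k₁)].
= (0.0986/0.0475)^(0.0475/(0.0475−0.0986)) = (2.076)^(-0.9295) = 0.5072.
C_{S,max} = 0.5072×5.97 = 3.03 kmol/m³.

3.03 kmol/m³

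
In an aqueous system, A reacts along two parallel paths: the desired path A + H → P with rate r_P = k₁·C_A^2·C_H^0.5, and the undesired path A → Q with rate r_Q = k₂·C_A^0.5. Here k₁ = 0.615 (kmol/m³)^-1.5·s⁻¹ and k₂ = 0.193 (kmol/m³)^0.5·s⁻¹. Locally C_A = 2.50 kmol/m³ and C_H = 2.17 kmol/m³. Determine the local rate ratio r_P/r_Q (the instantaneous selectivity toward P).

18.6

S_{P/Q} = r_P/r_Q = (k₁·C_A^2·C_H^0.5)/(k₂·C_A^0.5) = (k₁/k₂)·C_A^1.5·C_H^0.5.
= (0.615×2.500^2×2.170^0.5) / (0.193×2.500^0.5) = 5.662/0.3052 = 18.6.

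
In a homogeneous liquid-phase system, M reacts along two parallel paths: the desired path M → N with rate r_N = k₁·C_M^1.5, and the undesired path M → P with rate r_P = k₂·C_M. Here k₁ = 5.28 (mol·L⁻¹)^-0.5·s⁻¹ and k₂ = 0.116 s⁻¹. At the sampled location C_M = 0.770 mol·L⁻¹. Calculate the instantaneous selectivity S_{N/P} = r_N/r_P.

S_{N/P} = r_N/r_P = (k₁·C_M^1.5)/(k₂·C_M) = (k₁/k₂)·C_M^0.5.
= (5.28×0.7700^1.5) / (0.116×0.7700) = 3.568/0.08932 = 39.9.
Since the desired path is higher order in M, keeping C_M high (PFR or concentrated feed) favours N.

39.9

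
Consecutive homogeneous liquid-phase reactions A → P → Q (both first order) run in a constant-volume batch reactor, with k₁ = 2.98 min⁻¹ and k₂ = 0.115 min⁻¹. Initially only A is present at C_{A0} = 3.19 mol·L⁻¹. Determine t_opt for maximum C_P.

1.14 min

Setting dC_P/dt = 0 gives t_opt = ln(k₂/k₁)/(k₂−k₁).
= ln(0.115/2.98)/(0.115−2.98) = ln(0.03859)/-2.865 = -3.255/-2.865 = 1.14 min.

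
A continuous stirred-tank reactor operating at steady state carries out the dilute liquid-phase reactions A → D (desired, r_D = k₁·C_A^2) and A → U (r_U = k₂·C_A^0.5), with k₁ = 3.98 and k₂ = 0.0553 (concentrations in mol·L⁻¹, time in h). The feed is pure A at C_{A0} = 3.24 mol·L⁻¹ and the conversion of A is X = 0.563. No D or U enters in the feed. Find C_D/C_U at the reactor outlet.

Exit C_A = C_{A0}(1−X) = 3.24×0.437 = 1.416 mol·L⁻¹.
A CSTR operates uniformly at the exit composition, giving r_D = 7.979 and r_U = 0.06580 (each k·C_A^n at C_A = 1.416).
Overall selectivity = C_D/C_U = r_Dτ/(r_Uτ) = r_D/r_U = 121.

121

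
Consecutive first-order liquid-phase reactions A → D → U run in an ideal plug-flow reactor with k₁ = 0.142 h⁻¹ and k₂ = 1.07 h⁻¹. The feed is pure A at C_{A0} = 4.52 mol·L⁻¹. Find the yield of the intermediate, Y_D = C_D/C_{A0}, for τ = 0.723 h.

0.0675

Solving the coupled first-order balances gives C_D(τ) = [k₁/(k₂−k₁)]·C_{A0}·(e^(−k₁τ) − e^(−k₂τ)).
e^(−k₁τ) = e^(−0.142×0.723) = e^(−0.1027) = 0.9024; e^(−k₂τ) = e^(−0.7736) = 0.4613.
C_D = 0.142×4.52/(1.07−0.142) × (0.9024−0.4613) = 0.6916×0.4411 = 0.3051 mol·L⁻¹.
Y_D = C_D/C_{A0} = 0.3051/4.52 = 0.0675.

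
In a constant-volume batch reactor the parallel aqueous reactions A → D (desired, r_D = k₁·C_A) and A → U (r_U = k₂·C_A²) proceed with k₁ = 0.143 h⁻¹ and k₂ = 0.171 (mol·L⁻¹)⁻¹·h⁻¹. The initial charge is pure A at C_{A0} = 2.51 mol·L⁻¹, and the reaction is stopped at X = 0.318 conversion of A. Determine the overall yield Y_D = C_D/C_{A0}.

C_A = C_{A0}(1−X) = 1.712 mol·L⁻¹.
Along a PFR/batch, dC_D/dC_A = −r_D/(r_D+r_U) = −k₁/(k₁+k₂·C_A).
Integrating from C_{A0} to C_A: C_D = (0.143/0.171)·ln[(0.143+0.171·2.51)/(0.143+0.171·1.71)] = 0.8363·ln(0.5722/0.4357) = 0.2279 mol·L⁻¹.
Y_D = C_D/C_{A0} = 0.2279/2.51 = 0.0908.

0.0908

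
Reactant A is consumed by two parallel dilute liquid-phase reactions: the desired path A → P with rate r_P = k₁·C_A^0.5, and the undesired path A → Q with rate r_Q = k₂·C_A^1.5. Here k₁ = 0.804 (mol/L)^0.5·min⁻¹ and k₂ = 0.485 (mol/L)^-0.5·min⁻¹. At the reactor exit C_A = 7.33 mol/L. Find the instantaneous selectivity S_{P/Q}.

S_{P/Q} = r_P/r_Q = (k₁·C_A^0.5)/(k₂·C_A^1.5) = (k₁/k₂)·C_A⁻¹.
= (0.804×7.330^0.5) / (0.485×7.330^1.5) = 2.177/9.625 = 0.226.

0.226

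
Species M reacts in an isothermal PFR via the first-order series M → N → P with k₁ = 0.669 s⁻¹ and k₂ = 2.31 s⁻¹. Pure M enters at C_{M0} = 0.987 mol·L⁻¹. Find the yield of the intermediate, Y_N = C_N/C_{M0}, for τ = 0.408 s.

Solving the coupled first-order balances gives C_N(τ) = [k₁/(k₂−k₁)]·C_{M0}·(e^(−k₁τ) − e^(−k₂τ)).
e^(−k₁τ) = e^(−0.669×0.408) = e^(−0.2730) = 0.7611; e^(−k₂τ) = e^(−0.9425) = 0.3897.
C_N = 0.669×0.987/(2.31−0.669) × (0.7611−0.3897) = 0.4024×0.3715 = 0.1495 mol·L⁻¹.
Y_N = C_N/C_{M0} = 0.1495/0.987 = 0.151.

0.151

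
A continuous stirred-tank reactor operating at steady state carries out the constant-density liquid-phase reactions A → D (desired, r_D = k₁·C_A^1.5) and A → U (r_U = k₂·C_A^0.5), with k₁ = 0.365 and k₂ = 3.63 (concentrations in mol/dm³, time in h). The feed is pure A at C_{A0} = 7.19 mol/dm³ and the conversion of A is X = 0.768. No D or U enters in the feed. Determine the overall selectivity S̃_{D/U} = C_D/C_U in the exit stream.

Exit C_A = C_{A0}(1−X) = 7.19×0.232 = 1.668 mol/dm³.
A CSTR operates uniformly at the exit composition, giving r_D = 0.7864 and r_U = 4.688 (each k·C_A^n at C_A = 1.668).
Overall selectivity = C_D/C_U = r_Dτ/(r_Uτ) = r_D/r_U = 0.168.

0.168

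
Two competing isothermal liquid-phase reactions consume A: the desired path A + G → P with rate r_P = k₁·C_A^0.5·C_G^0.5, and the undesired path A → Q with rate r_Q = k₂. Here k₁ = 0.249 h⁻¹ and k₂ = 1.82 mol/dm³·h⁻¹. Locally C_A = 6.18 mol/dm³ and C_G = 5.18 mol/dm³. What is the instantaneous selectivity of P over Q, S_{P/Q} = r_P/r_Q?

0.774

S_{P/Q} = r_P/r_Q = (k₁·C_A^0.5·C_G^0.5)/(k₂) = (k₁/k₂)·C_A^0.5·C_G^0.5.
= (0.249×6.180^0.5×5.180^0.5) / (1.82) = 1.409/1.820 = 0.774.
Since the desired path is higher order in A, keeping C_A high (PFR or concentrated feed) favours P.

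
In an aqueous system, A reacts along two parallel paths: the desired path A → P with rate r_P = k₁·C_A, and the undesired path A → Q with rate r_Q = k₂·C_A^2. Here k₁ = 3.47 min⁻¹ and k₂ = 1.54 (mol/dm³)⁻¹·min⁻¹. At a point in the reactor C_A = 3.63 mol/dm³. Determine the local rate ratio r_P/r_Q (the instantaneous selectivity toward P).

S_{P/Q} = r_P/r_Q = (k₁·C_A)/(k₂·C_A^2) = (k₁/k₂)·C_A⁻¹.
= (3.47×3.630) / (1.54×3.630^2) = 12.60/20.29 = 0.621.
The undesired path is higher order in A, so low C_A (CSTR or dilute feed) favours P.

0.621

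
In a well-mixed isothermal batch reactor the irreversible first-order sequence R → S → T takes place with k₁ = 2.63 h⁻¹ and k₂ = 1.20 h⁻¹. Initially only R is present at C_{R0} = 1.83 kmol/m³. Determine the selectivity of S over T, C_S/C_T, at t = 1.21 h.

0.586

The intermediate concentration in a first-order A→B→C sequence is C_S = k₁C_{R0}(e^(−k₁t) − e^(−k₂t))/(k₂−k₁).
e^(−k₁t) = e^(−2.63×1.21) = e^(−3.182) = 0.04149; e^(−k₂t) = e^(−1.452) = 0.2341.
C_S = 2.63×1.83/(1.20−2.63) × (0.04149−0.2341) = (-3.366)×(-0.1926) = 0.6483 kmol/m³.
C_R = C_{R0}e^(−k₁t) = 0.07593 kmol/m³, so C_T = C_{R0}−C_R−C_S = 1.106 kmol/m³; C_S/C_T = 0.586.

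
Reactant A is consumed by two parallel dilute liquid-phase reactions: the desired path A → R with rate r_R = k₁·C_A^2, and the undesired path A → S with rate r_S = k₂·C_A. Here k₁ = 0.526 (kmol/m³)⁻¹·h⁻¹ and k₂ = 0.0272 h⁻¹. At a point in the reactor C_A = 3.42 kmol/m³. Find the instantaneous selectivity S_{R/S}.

S_{R/S} = r_R/r_S = (k₁·C_A^2)/(k₂·C_A) = (k₁/k₂)·C_A.
= (0.526×3.420^2) / (0.0272×3.420) = 6.152/0.09302 = 66.1.

66.1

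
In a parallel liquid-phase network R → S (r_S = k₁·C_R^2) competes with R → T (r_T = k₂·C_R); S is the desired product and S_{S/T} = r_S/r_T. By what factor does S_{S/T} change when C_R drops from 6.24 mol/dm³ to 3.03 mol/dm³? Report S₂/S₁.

0.486

S_{S/T} = (k₁/k₂)·C_R, so S₂/S₁ = (C_{R,2}/C_{R,1}).
= 3.03/6.24 = 0.486.
Selectivity toward S falls as C_R falls — high-concentration operation is favoured.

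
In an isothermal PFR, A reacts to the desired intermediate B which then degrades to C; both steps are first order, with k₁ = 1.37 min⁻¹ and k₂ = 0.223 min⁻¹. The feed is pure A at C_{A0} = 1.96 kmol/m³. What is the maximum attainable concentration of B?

For a first-order series the maximum intermediate yield is C_{B,max}/C_{A0} = (k₁/k₂)^[k₂/(k₂−k₁)].
= (1.37/0.223)^(0.223/(0.223−1.37)) = (6.143)^(-0.1944) = 0.7026.
C_{B,max} = 0.7026×1.96 = 1.38 kmol/m³.

1.38 kmol/m³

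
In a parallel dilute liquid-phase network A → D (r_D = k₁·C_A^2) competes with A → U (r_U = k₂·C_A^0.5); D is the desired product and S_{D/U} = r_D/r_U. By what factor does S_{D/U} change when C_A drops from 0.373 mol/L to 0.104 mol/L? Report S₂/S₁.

S_{D/U} = (k₁/k₂)·C_A^1.5, so S₂/S₁ = (C_{A,2}/C_{A,1})^1.5.
= (0.104/0.373)^1.5 = (0.2788)^1.5 = 0.147.

0.147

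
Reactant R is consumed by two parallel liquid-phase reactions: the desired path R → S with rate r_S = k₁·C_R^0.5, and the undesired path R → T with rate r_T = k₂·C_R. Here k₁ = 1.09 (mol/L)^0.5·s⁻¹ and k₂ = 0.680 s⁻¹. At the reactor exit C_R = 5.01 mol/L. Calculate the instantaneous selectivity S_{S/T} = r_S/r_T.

S_{S/T} = r_S/r_T = (k₁·C_R^0.5)/(k₂·C_R) = (k₁/k₂)·C_R^-0.5.
= (1.09×5.010^0.5) / (0.680×5.010) = 2.440/3.407 = 0.716.
The undesired path is higher order in R, so low C_R (CSTR or dilute feed) favours S.

0.716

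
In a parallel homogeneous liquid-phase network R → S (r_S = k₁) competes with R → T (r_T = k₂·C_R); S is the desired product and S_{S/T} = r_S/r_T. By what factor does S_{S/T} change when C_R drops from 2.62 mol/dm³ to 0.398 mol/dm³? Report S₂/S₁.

S_{S/T} = (k₁/k₂)·C_R⁻¹, so S₂/S₁ = (C_{R,2}/C_{R,1})⁻¹.
= 2.62/0.398 = 6.58.

6.58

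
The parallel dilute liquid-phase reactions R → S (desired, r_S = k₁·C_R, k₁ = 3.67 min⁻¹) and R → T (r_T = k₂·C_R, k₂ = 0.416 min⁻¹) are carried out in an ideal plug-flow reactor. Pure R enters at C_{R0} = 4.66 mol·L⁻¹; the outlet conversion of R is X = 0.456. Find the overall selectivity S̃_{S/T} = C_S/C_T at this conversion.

C_R = C_{R0}(1−X) = 2.535 mol·L⁻¹.
Both paths are first order in R, so the instantaneous fraction to S is constant: dC_S/d(−C_R) = k₁/(k₁+k₂) = 0.8982.
C_S = 0.8982·(C_{R0}−C_R) = 0.8982×2.125 = 1.91 mol·L⁻¹.
C_T = (C_{R0}−C_R)−C_S = 0.2163 mol·L⁻¹; S̃_{S/T} = 1.909/0.2163 = 8.82.

8.82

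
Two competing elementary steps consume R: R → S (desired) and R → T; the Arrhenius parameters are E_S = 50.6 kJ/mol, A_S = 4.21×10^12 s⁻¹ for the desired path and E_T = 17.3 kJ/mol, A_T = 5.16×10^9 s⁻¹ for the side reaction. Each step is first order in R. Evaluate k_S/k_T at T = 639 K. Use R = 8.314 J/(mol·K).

Since both paths have the same order in R, the concentration cancels and S_{S/T} = k_S/k_T = (A_S/A_T)·exp[(E_T−E_S)/(RT)].
(E_T−E_S)/(RT) = (17.3−50.6)×10³/(8.314×639) = -33300/5313 = -6.268.
k_S/k_T = (4.21×10^12/5.16×10^9)·exp(-6.268) = 815.9 × 0.001896 = 1.55.
Since E_S > E_T, raising the temperature improves selectivity toward S.

1.55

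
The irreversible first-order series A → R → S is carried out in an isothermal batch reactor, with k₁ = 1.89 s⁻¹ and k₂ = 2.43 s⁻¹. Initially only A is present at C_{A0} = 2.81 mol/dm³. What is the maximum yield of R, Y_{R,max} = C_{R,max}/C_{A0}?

0.323

For a first-order series the maximum intermediate yield is C_{R,max}/C_{A0} = (k₁/k₂)^[k₂/(k₂−k₁)].
= (1.89/2.43)^(2.43/(2.43−1.89)) = (0.7778)^(4.500) = 0.3227.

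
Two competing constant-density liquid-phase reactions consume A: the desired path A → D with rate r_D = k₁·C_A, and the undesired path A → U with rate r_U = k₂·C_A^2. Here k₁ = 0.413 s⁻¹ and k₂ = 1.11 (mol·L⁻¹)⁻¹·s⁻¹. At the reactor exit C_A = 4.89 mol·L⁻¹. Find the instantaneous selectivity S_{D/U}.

0.0761

S_{D/U} = r_D/r_U = (k₁·C_A)/(k₂·C_A^2) = (k₁/k₂)·C_A⁻¹.
= (0.413×4.890) / (1.11×4.890^2) = 2.020/26.54 = 0.0761.
The undesired path is higher order in A, so low C_A (CSTR or dilute feed) favours D.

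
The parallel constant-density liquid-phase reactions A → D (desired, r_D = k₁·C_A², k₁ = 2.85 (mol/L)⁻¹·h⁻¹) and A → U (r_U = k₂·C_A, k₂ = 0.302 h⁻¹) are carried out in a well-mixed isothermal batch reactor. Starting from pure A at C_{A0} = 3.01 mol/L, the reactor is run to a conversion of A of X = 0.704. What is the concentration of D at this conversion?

2.00 mol/L

C_A = C_{A0}(1−X) = 0.8910 mol/L.
Along a PFR/batch, dC_U/dC_A = −r_U/(r_D+r_U) = −k₂/(k₂+k₁·C_A).
Integrating from C_{A0} to C_A: C_U = (0.302/2.85)·ln[(0.302+2.85·3.01)/(0.302+2.85·0.891)] = 0.1060·ln(8.880/2.841) = 0.1208 mol/L.
Then C_D = (C_{A0}−C_A) − C_U = 2.119 − 0.1208 = 1.998 mol/L.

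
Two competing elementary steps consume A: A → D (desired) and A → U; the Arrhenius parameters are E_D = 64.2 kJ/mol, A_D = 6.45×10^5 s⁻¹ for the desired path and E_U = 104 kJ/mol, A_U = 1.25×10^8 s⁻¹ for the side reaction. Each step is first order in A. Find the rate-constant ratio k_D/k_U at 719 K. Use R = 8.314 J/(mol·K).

4.02

k_D/k_U = (A_D/A_U)·exp[−(E_D−E_U)/(RT)] = (A_D/A_U)·exp[(E_U−E_D)/(RT)].
(E_U−E_D)/(RT) = (104−64.2)×10³/(8.314×719) = 39800/5978 = 6.658.
k_D/k_U = (6.45×10^5/1.25×10^8)·exp(6.658) = 0.005160 × 779.0 = 4.02.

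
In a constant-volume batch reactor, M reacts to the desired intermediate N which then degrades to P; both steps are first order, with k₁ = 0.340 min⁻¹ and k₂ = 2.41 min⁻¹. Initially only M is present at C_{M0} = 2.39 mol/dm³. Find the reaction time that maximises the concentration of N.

The intermediate peaks when r₁ = r₂, i.e. k₁e^(−k₁t) = k₂e^(−k₂t), giving t_opt = ln(k₂/k₁)/(k₂−k₁).
= ln(2.41/0.340)/(2.41−0.340) = ln(7.088)/2.070 = 1.958/2.070 = 0.946 min.

0.946 min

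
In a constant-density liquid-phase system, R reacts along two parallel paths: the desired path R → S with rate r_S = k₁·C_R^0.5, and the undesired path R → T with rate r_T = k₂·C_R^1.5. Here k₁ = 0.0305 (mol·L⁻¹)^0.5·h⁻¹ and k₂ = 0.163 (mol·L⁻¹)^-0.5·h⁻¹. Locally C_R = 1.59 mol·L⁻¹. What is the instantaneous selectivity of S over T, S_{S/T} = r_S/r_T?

0.118

S_{S/T} = r_S/r_T = (k₁·C_R^0.5)/(k₂·C_R^1.5) = (k₁/k₂)·C_R⁻¹.
= (0.0305×1.590^0.5) / (0.163×1.590^1.5) = 0.03846/0.3268 = 0.118.
The undesired path is higher order in R, so low C_R (CSTR or dilute feed) favours S.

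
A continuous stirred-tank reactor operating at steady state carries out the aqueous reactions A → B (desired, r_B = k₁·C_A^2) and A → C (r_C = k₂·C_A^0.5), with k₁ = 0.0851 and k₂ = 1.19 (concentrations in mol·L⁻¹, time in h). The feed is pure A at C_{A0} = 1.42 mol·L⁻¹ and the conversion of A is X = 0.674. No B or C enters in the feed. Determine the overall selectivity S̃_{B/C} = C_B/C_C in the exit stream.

Exit C_A = C_{A0}(1−X) = 1.42×0.326 = 0.4629 mol·L⁻¹.
A CSTR operates uniformly at the exit composition, giving r_B = 0.01824 and r_C = 0.8097 (each k·C_A^n at C_A = 0.4629).
Overall selectivity = C_B/C_C = r_Bτ/(r_Cτ) = r_B/r_C = 0.0225.

0.0225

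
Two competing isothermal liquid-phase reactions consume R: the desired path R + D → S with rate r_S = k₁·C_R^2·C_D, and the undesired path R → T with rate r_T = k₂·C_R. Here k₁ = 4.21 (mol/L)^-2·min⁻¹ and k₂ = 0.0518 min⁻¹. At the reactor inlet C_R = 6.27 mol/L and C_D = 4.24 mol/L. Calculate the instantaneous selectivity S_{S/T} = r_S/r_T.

2161

S_{S/T} = r_S/r_T = (k₁·C_R^2·C_D)/(k₂·C_R) = (k₁/k₂)·C_R·C_D.
= (4.21×6.270^2×4.240) / (0.0518×6.270) = 701.8/0.3248 = 2161.
Since the desired path is higher order in R, keeping C_R high (PFR or concentrated feed) favours S.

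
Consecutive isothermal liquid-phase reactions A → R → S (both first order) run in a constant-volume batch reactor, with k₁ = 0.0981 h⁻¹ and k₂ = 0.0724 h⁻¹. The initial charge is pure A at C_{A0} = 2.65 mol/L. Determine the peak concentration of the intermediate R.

1.13 mol/L

For a first-order series the maximum intermediate yield is C_{R,max}/C_{A0} = (k₁/k₂)^[k₂/(k₂−k₁)].
= (0.0981/0.0724)^(0.0724/(0.0724−0.0981)) = (1.355)^(-2.817) = 0.4249.
C_{R,max} = 0.4249×2.65 = 1.13 mol/L.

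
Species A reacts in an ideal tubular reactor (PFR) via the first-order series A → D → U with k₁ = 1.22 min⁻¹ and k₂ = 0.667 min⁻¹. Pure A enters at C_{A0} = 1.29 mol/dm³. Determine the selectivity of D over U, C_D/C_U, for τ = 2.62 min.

0.442

Solving the coupled first-order balances gives C_D(τ) = [k₁/(k₂−k₁)]·C_{A0}·(e^(−k₁τ) − e^(−k₂τ)).
e^(−k₁τ) = e^(−1.22×2.62) = e^(−3.196) = 0.04091; e^(−k₂τ) = e^(−1.748) = 0.1742.
C_D = 1.22×1.29/(0.667−1.22) × (0.04091−0.1742) = (-2.846)×(-0.1333) = 0.3793 mol/dm³.
C_A = C_{A0}e^(−k₁τ) = 0.05277 mol/dm³, so C_U = C_{A0}−C_A−C_D = 0.8579 mol/dm³; C_D/C_U = 0.442.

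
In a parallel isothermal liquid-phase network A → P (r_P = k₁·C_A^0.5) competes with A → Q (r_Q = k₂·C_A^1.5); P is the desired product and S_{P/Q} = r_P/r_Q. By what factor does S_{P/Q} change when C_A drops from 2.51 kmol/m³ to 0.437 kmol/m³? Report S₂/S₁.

5.74

S_{P/Q} = (k₁/k₂)·C_A⁻¹, so S₂/S₁ = (C_{A,2}/C_{A,1})⁻¹.
= 2.51/0.437 = 5.74.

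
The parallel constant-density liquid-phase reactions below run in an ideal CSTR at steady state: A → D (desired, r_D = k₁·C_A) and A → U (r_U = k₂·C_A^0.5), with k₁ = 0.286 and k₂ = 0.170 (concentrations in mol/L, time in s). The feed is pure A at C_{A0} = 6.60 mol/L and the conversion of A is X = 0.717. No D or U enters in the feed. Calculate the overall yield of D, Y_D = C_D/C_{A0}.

Exit C_A = C_{A0}(1−X) = 6.60×0.283 = 1.868 mol/L.
In a CSTR the entire volume is at exit conditions, so r_D = 0.286×1.868 = 0.5342 and r_U = 0.170×1.868^0.5 = 0.2323.
Fraction of consumed A going to D: r_D/(r_D+r_U) = 0.6969.
C_D = 0.6969·C_{A0}·X = 0.6969×6.60×0.717 = 3.30 mol/L; Y_D = C_D/C_{A0} = 0.500.

0.500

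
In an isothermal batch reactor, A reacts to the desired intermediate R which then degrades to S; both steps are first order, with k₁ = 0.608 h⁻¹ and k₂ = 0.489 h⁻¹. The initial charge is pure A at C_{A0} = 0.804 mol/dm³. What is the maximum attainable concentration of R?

Evaluating C_R at t_opt = ln(k₂/k₁)/(k₂−k₁) gives C_{R,max}/C_{A0} = (k₁/k₂)^[k₂/(k₂−k₁)].
= (0.608/0.489)^(0.489/(0.489−0.608)) = (1.243)^(-4.109) = 0.4086.
C_{R,max} = 0.4086×0.804 = 0.329 mol/dm³.

0.329 mol/dm³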